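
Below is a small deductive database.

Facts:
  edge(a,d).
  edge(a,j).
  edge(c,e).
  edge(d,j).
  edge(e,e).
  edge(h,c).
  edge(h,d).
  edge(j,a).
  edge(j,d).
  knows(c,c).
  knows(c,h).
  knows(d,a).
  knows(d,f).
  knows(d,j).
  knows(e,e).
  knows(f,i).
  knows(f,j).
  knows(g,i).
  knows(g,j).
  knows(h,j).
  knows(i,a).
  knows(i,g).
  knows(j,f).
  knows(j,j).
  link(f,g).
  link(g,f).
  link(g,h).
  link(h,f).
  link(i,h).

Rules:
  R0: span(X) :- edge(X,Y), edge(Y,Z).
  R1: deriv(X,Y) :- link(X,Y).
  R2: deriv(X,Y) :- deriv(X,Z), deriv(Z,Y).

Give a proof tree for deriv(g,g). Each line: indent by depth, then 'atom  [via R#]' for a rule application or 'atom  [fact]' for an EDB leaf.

round 1: derive deriv(f,g) via R1 from link(f,g)
round 1: derive deriv(g,f) via R1 from link(g,f)
round 1: derive deriv(g,h) via R1 from link(g,h)
round 1: derive deriv(h,f) via R1 from link(h,f)
round 1: derive deriv(i,h) via R1 from link(i,h)
round 2: derive deriv(f,f) via R2 from deriv(f,g), deriv(g,f)
round 2: derive deriv(f,h) via R2 from deriv(f,g), deriv(g,h)
round 2: derive deriv(g,g) via R2 from deriv(g,f), deriv(f,g)
round 2: derive deriv(h,g) via R2 from deriv(h,f), deriv(f,g)
round 2: derive deriv(i,f) via R2 from deriv(i,h), deriv(h,f)
round 3: derive deriv(h,h) via R2 from deriv(h,f), deriv(f,h)
round 3: derive deriv(i,g) via R2 from deriv(i,f), deriv(f,g)

deriv(g,g)  [via R2]
  deriv(g,f)  [via R1]
    link(g,f)  [fact]
  deriv(f,g)  [via R1]
    link(f,g)  [fact]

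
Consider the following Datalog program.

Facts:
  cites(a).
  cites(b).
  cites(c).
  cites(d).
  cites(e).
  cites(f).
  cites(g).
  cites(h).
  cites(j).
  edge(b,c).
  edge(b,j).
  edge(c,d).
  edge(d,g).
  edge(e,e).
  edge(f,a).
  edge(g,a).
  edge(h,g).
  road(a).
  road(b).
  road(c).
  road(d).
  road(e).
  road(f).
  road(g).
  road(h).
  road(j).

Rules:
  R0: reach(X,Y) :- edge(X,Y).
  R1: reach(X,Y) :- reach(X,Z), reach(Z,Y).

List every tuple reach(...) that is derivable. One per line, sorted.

reach(b,a)
reach(b,c)
reach(b,d)
reach(b,g)
reach(b,j)
reach(c,a)
reach(c,d)
reach(c,g)
reach(d,a)
reach(d,g)
reach(e,e)
reach(f,a)
reach(g,a)
reach(h,a)
reach(h,g)

round 1: derive reach(b,c) via R0 from edge(b,c)
round 1: derive reach(b,j) via R0 from edge(b,j)
round 1: derive reach(c,d) via R0 from edge(c,d)
round 1: derive reach(d,g) via R0 from edge(d,g)
round 1: derive reach(e,e) via R0 from edge(e,e)
round 1: derive reach(f,a) via R0 from edge(f,a)
round 1: derive reach(g,a) via R0 from edge(g,a)
round 1: derive reach(h,g) via R0 from edge(h,g)
round 2: derive reach(b,d) via R1 from reach(b,c), reach(c,d)
round 2: derive reach(c,g) via R1 from reach(c,d), reach(d,g)
round 2: derive reach(d,a) via R1 from reach(d,g), reach(g,a)
round 2: derive reach(h,a) via R1 from reach(h,g), reach(g,a)
round 3: derive reach(b,a) via R1 from reach(b,d), reach(d,a)
round 3: derive reach(b,g) via R1 from reach(b,c), reach(c,g)
round 3: derive reach(c,a) via R1 from reach(c,d), reach(d,a)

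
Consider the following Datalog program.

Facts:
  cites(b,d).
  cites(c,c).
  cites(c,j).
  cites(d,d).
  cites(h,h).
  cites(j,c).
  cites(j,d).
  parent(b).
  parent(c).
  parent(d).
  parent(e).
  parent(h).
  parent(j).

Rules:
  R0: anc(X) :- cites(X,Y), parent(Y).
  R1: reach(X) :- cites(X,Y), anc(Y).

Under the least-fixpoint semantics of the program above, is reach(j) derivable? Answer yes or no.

yes

round 1: derive anc(b) via R0 from cites(b,d), parent(d)
round 1: derive anc(c) via R0 from cites(c,c), parent(c)
round 1: derive anc(d) via R0 from cites(d,d), parent(d)
round 1: derive anc(h) via R0 from cites(h,h), parent(h)
round 1: derive anc(j) via R0 from cites(j,c), parent(c)
round 2: derive reach(b) via R1 from cites(b,d), anc(d)
round 2: derive reach(c) via R1 from cites(c,c), anc(c)
round 2: derive reach(d) via R1 from cites(d,d), anc(d)
round 2: derive reach(h) via R1 from cites(h,h), anc(h)
round 2: derive reach(j) via R1 from cites(j,c), anc(c)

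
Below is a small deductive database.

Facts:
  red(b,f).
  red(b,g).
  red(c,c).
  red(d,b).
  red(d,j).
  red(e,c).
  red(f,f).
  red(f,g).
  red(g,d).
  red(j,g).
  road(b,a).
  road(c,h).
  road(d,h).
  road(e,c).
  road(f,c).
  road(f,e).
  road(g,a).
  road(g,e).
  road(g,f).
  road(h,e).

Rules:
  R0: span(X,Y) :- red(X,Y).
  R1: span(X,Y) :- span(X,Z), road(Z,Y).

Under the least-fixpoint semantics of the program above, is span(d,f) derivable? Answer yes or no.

round 1: derive span(b,f) via R0 from red(b,f)
round 1: derive span(b,g) via R0 from red(b,g)
round 1: derive span(c,c) via R0 from red(c,c)
round 1: derive span(d,b) via R0 from red(d,b)
round 1: derive span(d,j) via R0 from red(d,j)
round 1: derive span(e,c) via R0 from red(e,c)
round 1: derive span(f,f) via R0 from red(f,f)
round 1: derive span(f,g) via R0 from red(f,g)
round 1: derive span(g,d) via R0 from red(g,d)
round 1: derive span(j,g) via R0 from red(j,g)
round 2: derive span(b,a) via R1 from span(b,g), road(g,a)
round 2: derive span(b,c) via R1 from span(b,f), road(f,c)
round 2: derive span(b,e) via R1 from span(b,f), road(f,e)
round 2: derive span(c,h) via R1 from span(c,c), road(c,h)
round 2: derive span(d,a) via R1 from span(d,b), road(b,a)
round 2: derive span(e,h) via R1 from span(e,c), road(c,h)
round 2: derive span(f,a) via R1 from span(f,g), road(g,a)
round 2: derive span(f,c) via R1 from span(f,f), road(f,c)
round 2: derive span(f,e) via R1 from span(f,f), road(f,e)
round 2: derive span(g,h) via R1 from span(g,d), road(d,h)
round 2: derive span(j,a) via R1 from span(j,g), road(g,a)
round 2: derive span(j,e) via R1 from span(j,g), road(g,e)
round 2: derive span(j,f) via R1 from span(j,g), road(g,f)
round 3: derive span(b,h) via R1 from span(b,c), road(c,h)
round 3: derive span(c,e) via R1 from span(c,h), road(h,e)
round 3: derive span(e,e) via R1 from span(e,h), road(h,e)
round 3: derive span(f,h) via R1 from span(f,c), road(c,h)
round 3: derive span(g,e) via R1 from span(g,h), road(h,e)
round 3: derive span(j,c) via R1 from span(j,e), road(e,c)
round 4: derive span(g,c) via R1 from span(g,e), road(e,c)
round 4: derive span(j,h) via R1 from span(j,c), road(c,h)

no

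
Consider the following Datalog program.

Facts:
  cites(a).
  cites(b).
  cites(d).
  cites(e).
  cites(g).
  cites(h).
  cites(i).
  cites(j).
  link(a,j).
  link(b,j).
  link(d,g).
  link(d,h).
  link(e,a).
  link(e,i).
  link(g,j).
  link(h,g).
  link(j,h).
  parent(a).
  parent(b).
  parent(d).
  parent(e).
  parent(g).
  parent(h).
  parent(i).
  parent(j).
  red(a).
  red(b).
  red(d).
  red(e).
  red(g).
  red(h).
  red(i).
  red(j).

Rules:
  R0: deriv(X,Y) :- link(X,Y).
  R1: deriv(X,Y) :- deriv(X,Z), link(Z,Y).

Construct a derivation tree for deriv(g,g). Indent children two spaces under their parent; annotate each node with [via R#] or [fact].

deriv(g,g)  [via R1]
  deriv(g,h)  [via R1]
    deriv(g,j)  [via R0]
      link(g,j)  [fact]
    link(j,h)  [fact]
  link(h,g)  [fact]

round 1: derive deriv(a,j) via R0 from link(a,j)
round 1: derive deriv(b,j) via R0 from link(b,j)
round 1: derive deriv(d,g) via R0 from link(d,g)
round 1: derive deriv(d,h) via R0 from link(d,h)
round 1: derive deriv(e,a) via R0 from link(e,a)
round 1: derive deriv(e,i) via R0 from link(e,i)
round 1: derive deriv(g,j) via R0 from link(g,j)
round 1: derive deriv(h,g) via R0 from link(h,g)
round 1: derive deriv(j,h) via R0 from link(j,h)
round 2: derive deriv(a,h) via R1 from deriv(a,j), link(j,h)
round 2: derive deriv(b,h) via R1 from deriv(b,j), link(j,h)
round 2: derive deriv(d,j) via R1 from deriv(d,g), link(g,j)
round 2: derive deriv(e,j) via R1 from deriv(e,a), link(a,j)
round 2: derive deriv(g,h) via R1 from deriv(g,j), link(j,h)
round 2: derive deriv(h,j) via R1 from deriv(h,g), link(g,j)
round 2: derive deriv(j,g) via R1 from deriv(j,h), link(h,g)
round 3: derive deriv(a,g) via R1 from deriv(a,h), link(h,g)
round 3: derive deriv(b,g) via R1 from deriv(b,h), link(h,g)
round 3: derive deriv(e,h) via R1 from deriv(e,j), link(j,h)
round 3: derive deriv(g,g) via R1 from deriv(g,h), link(h,g)
round 3: derive deriv(h,h) via R1 from deriv(h,j), link(j,h)
round 3: derive deriv(j,j) via R1 from deriv(j,g), link(g,j)
round 4: derive deriv(e,g) via R1 from deriv(e,h), link(h,g)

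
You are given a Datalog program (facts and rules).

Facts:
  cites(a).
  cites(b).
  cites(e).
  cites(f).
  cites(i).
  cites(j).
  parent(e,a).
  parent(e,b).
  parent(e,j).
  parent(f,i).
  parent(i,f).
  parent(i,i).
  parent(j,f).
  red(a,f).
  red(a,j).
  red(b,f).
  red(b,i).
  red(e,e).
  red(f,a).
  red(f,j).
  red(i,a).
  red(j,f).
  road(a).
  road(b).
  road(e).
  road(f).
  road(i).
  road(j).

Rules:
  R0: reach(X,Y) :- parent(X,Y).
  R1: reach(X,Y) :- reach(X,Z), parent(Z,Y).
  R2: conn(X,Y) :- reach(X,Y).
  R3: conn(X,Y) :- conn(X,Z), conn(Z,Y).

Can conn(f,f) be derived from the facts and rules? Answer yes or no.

yes

round 1: derive reach(e,a) via R0 from parent(e,a)
round 1: derive reach(e,b) via R0 from parent(e,b)
round 1: derive reach(e,j) via R0 from parent(e,j)
round 1: derive reach(f,i) via R0 from parent(f,i)
round 1: derive reach(i,f) via R0 from parent(i,f)
round 1: derive reach(i,i) via R0 from parent(i,i)
round 1: derive reach(j,f) via R0 from parent(j,f)
round 2: derive reach(e,f) via R1 from reach(e,j), parent(j,f)
round 2: derive reach(f,f) via R1 from reach(f,i), parent(i,f)
round 2: derive reach(j,i) via R1 from reach(j,f), parent(f,i)
round 2: derive conn(e,a) via R2 from reach(e,a)
round 2: derive conn(e,b) via R2 from reach(e,b)
round 2: derive conn(e,j) via R2 from reach(e,j)
round 2: derive conn(f,i) via R2 from reach(f,i)
round 2: derive conn(i,f) via R2 from reach(i,f)
round 2: derive conn(i,i) via R2 from reach(i,i)
round 2: derive conn(j,f) via R2 from reach(j,f)
round 3: derive reach(e,i) via R1 from reach(e,f), parent(f,i)
round 3: derive conn(e,f) via R2 from reach(e,f)
round 3: derive conn(f,f) via R2 from reach(f,f)
round 3: derive conn(j,i) via R2 from reach(j,i)
round 4: derive conn(e,i) via R2 from reach(e,i)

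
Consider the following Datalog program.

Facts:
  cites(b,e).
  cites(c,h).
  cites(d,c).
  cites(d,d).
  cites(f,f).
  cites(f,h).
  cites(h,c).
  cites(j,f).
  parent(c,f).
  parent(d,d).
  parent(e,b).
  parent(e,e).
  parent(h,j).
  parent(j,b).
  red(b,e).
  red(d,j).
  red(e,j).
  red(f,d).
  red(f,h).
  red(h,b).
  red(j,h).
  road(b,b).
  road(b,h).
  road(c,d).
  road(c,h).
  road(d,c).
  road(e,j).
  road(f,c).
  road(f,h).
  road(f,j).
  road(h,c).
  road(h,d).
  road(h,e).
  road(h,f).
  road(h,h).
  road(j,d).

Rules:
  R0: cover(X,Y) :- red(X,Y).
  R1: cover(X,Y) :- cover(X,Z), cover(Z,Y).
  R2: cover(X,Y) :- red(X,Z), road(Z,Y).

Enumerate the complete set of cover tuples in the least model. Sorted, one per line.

cover(b,b)
cover(b,c)
cover(b,d)
cover(b,e)
cover(b,f)
cover(b,h)
cover(b,j)
cover(d,b)
cover(d,c)
cover(d,d)
cover(d,e)
cover(d,f)
cover(d,h)
cover(d,j)
cover(e,b)
cover(e,c)
cover(e,d)
cover(e,e)
cover(e,f)
cover(e,h)
cover(e,j)
cover(f,b)
cover(f,c)
cover(f,d)
cover(f,e)
cover(f,f)
cover(f,h)
cover(f,j)
cover(h,b)
cover(h,c)
cover(h,d)
cover(h,e)
cover(h,f)
cover(h,h)
cover(h,j)
cover(j,b)
cover(j,c)
cover(j,d)
cover(j,e)
cover(j,f)
cover(j,h)
cover(j,j)

round 1: derive cover(b,e) via R0 from red(b,e)
round 1: derive cover(d,j) via R0 from red(d,j)
round 1: derive cover(e,j) via R0 from red(e,j)
round 1: derive cover(f,d) via R0 from red(f,d)
round 1: derive cover(f,h) via R0 from red(f,h)
round 1: derive cover(h,b) via R0 from red(h,b)
round 1: derive cover(j,h) via R0 from red(j,h)
round 1: derive cover(b,j) via R2 from red(b,e), road(e,j)
round 1: derive cover(d,d) via R2 from red(d,j), road(j,d)
round 1: derive cover(e,d) via R2 from red(e,j), road(j,d)
round 1: derive cover(f,c) via R2 from red(f,d), road(d,c)
round 1: derive cover(f,e) via R2 from red(f,h), road(h,e)
round 1: derive cover(f,f) via R2 from red(f,h), road(h,f)
round 1: derive cover(h,h) via R2 from red(h,b), road(b,h)
round 1: derive cover(j,c) via R2 from red(j,h), road(h,c)
round 1: derive cover(j,d) via R2 from red(j,h), road(h,d)
round 1: derive cover(j,e) via R2 from red(j,h), road(h,e)
round 1: derive cover(j,f) via R2 from red(j,h), road(h,f)
round 2: derive cover(b,c) via R1 from cover(b,j), cover(j,c)
round 2: derive cover(b,d) via R1 from cover(b,e), cover(e,d)
round 2: derive cover(b,f) via R1 from cover(b,j), cover(j,f)
round 2: derive cover(b,h) via R1 from cover(b,j), cover(j,h)
round 2: derive cover(d,c) via R1 from cover(d,j), cover(j,c)
round 2: derive cover(d,e) via R1 from cover(d,j), cover(j,e)
round 2: derive cover(d,f) via R1 from cover(d,j), cover(j,f)
round 2: derive cover(d,h) via R1 from cover(d,j), cover(j,h)
round 2: derive cover(e,c) via R1 from cover(e,j), cover(j,c)
round 2: derive cover(e,e) via R1 from cover(e,j), cover(j,e)
round 2: derive cover(e,f) via R1 from cover(e,j), cover(j,f)
round 2: derive cover(e,h) via R1 from cover(e,j), cover(j,h)
round 2: derive cover(f,b) via R1 from cover(f,h), cover(h,b)
round 2: derive cover(f,j) via R1 from cover(f,d), cover(d,j)
round 2: derive cover(h,e) via R1 from cover(h,b), cover(b,e)
round 2: derive cover(h,j) via R1 from cover(h,b), cover(b,j)
round 2: derive cover(j,b) via R1 from cover(j,h), cover(h,b)
round 2: derive cover(j,j) via R1 from cover(j,d), cover(d,j)
round 3: derive cover(b,b) via R1 from cover(b,f), cover(f,b)
round 3: derive cover(d,b) via R1 from cover(d,f), cover(f,b)
round 3: derive cover(e,b) via R1 from cover(e,f), cover(f,b)
round 3: derive cover(h,c) via R1 from cover(h,b), cover(b,c)
round 3: derive cover(h,d) via R1 from cover(h,b), cover(b,d)
round 3: derive cover(h,f) via R1 from cover(h,b), cover(b,f)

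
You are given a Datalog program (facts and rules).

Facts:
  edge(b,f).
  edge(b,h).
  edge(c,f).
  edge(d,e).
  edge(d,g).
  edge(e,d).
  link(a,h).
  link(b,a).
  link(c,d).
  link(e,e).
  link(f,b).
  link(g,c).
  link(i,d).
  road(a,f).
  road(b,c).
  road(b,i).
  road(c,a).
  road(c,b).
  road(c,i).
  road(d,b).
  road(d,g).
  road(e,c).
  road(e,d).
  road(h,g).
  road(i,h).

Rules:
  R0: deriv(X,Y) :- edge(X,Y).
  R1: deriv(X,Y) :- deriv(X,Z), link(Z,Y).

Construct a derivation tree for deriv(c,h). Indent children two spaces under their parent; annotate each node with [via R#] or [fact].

deriv(c,h)  [via R1]
  deriv(c,a)  [via R1]
    deriv(c,b)  [via R1]
      deriv(c,f)  [via R0]
        edge(c,f)  [fact]
      link(f,b)  [fact]
    link(b,a)  [fact]
  link(a,h)  [fact]

round 1: derive deriv(b,f) via R0 from edge(b,f)
round 1: derive deriv(b,h) via R0 from edge(b,h)
round 1: derive deriv(c,f) via R0 from edge(c,f)
round 1: derive deriv(d,e) via R0 from edge(d,e)
round 1: derive deriv(d,g) via R0 from edge(d,g)
round 1: derive deriv(e,d) via R0 from edge(e,d)
round 2: derive deriv(b,b) via R1 from deriv(b,f), link(f,b)
round 2: derive deriv(c,b) via R1 from deriv(c,f), link(f,b)
round 2: derive deriv(d,c) via R1 from deriv(d,g), link(g,c)
round 3: derive deriv(b,a) via R1 from deriv(b,b), link(b,a)
round 3: derive deriv(c,a) via R1 from deriv(c,b), link(b,a)
round 3: derive deriv(d,d) via R1 from deriv(d,c), link(c,d)
round 4: derive deriv(c,h) via R1 from deriv(c,a), link(a,h)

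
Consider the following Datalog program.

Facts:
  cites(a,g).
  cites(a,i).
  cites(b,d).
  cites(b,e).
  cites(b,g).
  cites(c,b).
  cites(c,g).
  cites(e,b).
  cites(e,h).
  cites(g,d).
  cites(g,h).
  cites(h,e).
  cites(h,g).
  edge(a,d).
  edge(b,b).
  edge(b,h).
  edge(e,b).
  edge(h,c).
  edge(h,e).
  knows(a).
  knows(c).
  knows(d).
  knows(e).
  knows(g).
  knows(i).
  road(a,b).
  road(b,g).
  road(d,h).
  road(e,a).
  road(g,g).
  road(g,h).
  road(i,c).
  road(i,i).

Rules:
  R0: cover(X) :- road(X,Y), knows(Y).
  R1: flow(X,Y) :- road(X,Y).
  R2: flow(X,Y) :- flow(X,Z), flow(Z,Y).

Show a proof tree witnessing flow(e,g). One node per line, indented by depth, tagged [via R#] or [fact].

round 1: derive flow(a,b) via R1 from road(a,b)
round 1: derive flow(b,g) via R1 from road(b,g)
round 1: derive flow(d,h) via R1 from road(d,h)
round 1: derive flow(e,a) via R1 from road(e,a)
round 1: derive flow(g,g) via R1 from road(g,g)
round 1: derive flow(g,h) via R1 from road(g,h)
round 1: derive flow(i,c) via R1 from road(i,c)
round 1: derive flow(i,i) via R1 from road(i,i)
round 2: derive flow(a,g) via R2 from flow(a,b), flow(b,g)
round 2: derive flow(b,h) via R2 from flow(b,g), flow(g,h)
round 2: derive flow(e,b) via R2 from flow(e,a), flow(a,b)
round 3: derive flow(a,h) via R2 from flow(a,b), flow(b,h)
round 3: derive flow(e,g) via R2 from flow(e,a), flow(a,g)
round 3: derive flow(e,h) via R2 from flow(e,b), flow(b,h)

flow(e,g)  [via R2]
  flow(e,a)  [via R1]
    road(e,a)  [fact]
  flow(a,g)  [via R2]
    flow(a,b)  [via R1]
      road(a,b)  [fact]
    flow(b,g)  [via R1]
      road(b,g)  [fact]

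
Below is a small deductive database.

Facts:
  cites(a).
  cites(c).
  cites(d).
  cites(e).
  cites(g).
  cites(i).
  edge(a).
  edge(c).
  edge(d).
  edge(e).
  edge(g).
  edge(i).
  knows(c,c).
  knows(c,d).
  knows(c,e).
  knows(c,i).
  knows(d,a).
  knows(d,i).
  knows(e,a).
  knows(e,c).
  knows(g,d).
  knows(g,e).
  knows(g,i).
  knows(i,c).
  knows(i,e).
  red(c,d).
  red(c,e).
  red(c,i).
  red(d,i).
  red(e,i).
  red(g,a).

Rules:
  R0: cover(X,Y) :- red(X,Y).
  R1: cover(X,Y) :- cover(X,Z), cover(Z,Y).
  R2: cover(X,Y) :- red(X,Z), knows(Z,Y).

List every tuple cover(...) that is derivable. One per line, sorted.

cover(c,a)
cover(c,c)
cover(c,d)
cover(c,e)
cover(c,i)
cover(d,a)
cover(d,c)
cover(d,d)
cover(d,e)
cover(d,i)
cover(e,a)
cover(e,c)
cover(e,d)
cover(e,e)
cover(e,i)
cover(g,a)

round 1: derive cover(c,d) via R0 from red(c,d)
round 1: derive cover(c,e) via R0 from red(c,e)
round 1: derive cover(c,i) via R0 from red(c,i)
round 1: derive cover(d,i) via R0 from red(d,i)
round 1: derive cover(e,i) via R0 from red(e,i)
round 1: derive cover(g,a) via R0 from red(g,a)
round 1: derive cover(c,a) via R2 from red(c,d), knows(d,a)
round 1: derive cover(c,c) via R2 from red(c,e), knows(e,c)
round 1: derive cover(d,c) via R2 from red(d,i), knows(i,c)
round 1: derive cover(d,e) via R2 from red(d,i), knows(i,e)
round 1: derive cover(e,c) via R2 from red(e,i), knows(i,c)
round 1: derive cover(e,e) via R2 from red(e,i), knows(i,e)
round 2: derive cover(d,a) via R1 from cover(d,c), cover(c,a)
round 2: derive cover(d,d) via R1 from cover(d,c), cover(c,d)
round 2: derive cover(e,a) via R1 from cover(e,c), cover(c,a)
round 2: derive cover(e,d) via R1 from cover(e,c), cover(c,d)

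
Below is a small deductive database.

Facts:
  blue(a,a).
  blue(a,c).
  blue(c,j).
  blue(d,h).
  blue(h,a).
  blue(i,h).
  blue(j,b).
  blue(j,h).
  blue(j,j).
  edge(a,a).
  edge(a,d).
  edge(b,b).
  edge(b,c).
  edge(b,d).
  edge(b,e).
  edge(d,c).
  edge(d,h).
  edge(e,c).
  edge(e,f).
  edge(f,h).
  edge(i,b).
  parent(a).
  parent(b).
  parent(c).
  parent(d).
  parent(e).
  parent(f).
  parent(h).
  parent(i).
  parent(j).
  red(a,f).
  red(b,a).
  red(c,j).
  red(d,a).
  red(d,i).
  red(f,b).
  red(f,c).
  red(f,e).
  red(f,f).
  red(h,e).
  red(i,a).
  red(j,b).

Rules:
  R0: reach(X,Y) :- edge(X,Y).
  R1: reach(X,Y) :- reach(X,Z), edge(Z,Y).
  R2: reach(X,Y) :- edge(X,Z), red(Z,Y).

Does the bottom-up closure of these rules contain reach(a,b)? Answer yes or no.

round 1: derive reach(a,a) via R0 from edge(a,a)
round 1: derive reach(a,d) via R0 from edge(a,d)
round 1: derive reach(b,b) via R0 from edge(b,b)
round 1: derive reach(b,c) via R0 from edge(b,c)
round 1: derive reach(b,d) via R0 from edge(b,d)
round 1: derive reach(b,e) via R0 from edge(b,e)
round 1: derive reach(d,c) via R0 from edge(d,c)
round 1: derive reach(d,h) via R0 from edge(d,h)
round 1: derive reach(e,c) via R0 from edge(e,c)
round 1: derive reach(e,f) via R0 from edge(e,f)
round 1: derive reach(f,h) via R0 from edge(f,h)
round 1: derive reach(i,b) via R0 from edge(i,b)
round 1: derive reach(a,f) via R2 from edge(a,a), red(a,f)
round 1: derive reach(a,i) via R2 from edge(a,d), red(d,i)
round 1: derive reach(b,a) via R2 from edge(b,b), red(b,a)
round 1: derive reach(b,i) via R2 from edge(b,d), red(d,i)
round 1: derive reach(b,j) via R2 from edge(b,c), red(c,j)
round 1: derive reach(d,e) via R2 from edge(d,h), red(h,e)
round 1: derive reach(d,j) via R2 from edge(d,c), red(c,j)
round 1: derive reach(e,b) via R2 from edge(e,f), red(f,b)
round 1: derive reach(e,e) via R2 from edge(e,f), red(f,e)
round 1: derive reach(e,j) via R2 from edge(e,c), red(c,j)
round 1: derive reach(f,e) via R2 from edge(f,h), red(h,e)
round 1: derive reach(i,a) via R2 from edge(i,b), red(b,a)
round 2: derive reach(a,b) via R1 from reach(a,i), edge(i,b)
round 2: derive reach(a,c) via R1 from reach(a,d), edge(d,c)
round 2: derive reach(a,h) via R1 from reach(a,d), edge(d,h)
round 2: derive reach(b,f) via R1 from reach(b,e), edge(e,f)
round 2: derive reach(b,h) via R1 from reach(b,d), edge(d,h)
round 2: derive reach(d,f) via R1 from reach(d,e), edge(e,f)
round 2: derive reach(e,d) via R1 from reach(e,b), edge(b,d)
round 2: derive reach(e,h) via R1 from reach(e,f), edge(f,h)
round 2: derive reach(f,c) via R1 from reach(f,e), edge(e,c)
round 2: derive reach(f,f) via R1 from reach(f,e), edge(e,f)
round 2: derive reach(i,c) via R1 from reach(i,b), edge(b,c)
round 2: derive reach(i,d) via R1 from reach(i,a), edge(a,d)
round 2: derive reach(i,e) via R1 from reach(i,b), edge(b,e)
round 3: derive reach(a,e) via R1 from reach(a,b), edge(b,e)
round 3: derive reach(i,f) via R1 from reach(i,e), edge(e,f)
round 3: derive reach(i,h) via R1 from reach(i,d), edge(d,h)

yes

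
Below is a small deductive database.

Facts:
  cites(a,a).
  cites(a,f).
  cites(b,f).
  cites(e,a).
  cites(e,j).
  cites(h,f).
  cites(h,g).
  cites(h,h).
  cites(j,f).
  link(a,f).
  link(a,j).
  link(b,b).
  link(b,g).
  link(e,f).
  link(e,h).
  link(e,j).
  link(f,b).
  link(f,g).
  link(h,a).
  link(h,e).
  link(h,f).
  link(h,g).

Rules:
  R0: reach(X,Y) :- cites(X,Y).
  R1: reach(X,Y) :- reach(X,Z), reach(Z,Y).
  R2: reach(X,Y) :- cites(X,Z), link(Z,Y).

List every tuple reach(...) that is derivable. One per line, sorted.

round 1: derive reach(a,a) via R0 from cites(a,a)
round 1: derive reach(a,f) via R0 from cites(a,f)
round 1: derive reach(b,f) via R0 from cites(b,f)
round 1: derive reach(e,a) via R0 from cites(e,a)
round 1: derive reach(e,j) via R0 from cites(e,j)
round 1: derive reach(h,f) via R0 from cites(h,f)
round 1: derive reach(h,g) via R0 from cites(h,g)
round 1: derive reach(h,h) via R0 from cites(h,h)
round 1: derive reach(j,f) via R0 from cites(j,f)
round 1: derive reach(a,b) via R2 from cites(a,f), link(f,b)
round 1: derive reach(a,g) via R2 from cites(a,f), link(f,g)
round 1: derive reach(a,j) via R2 from cites(a,a), link(a,j)
round 1: derive reach(b,b) via R2 from cites(b,f), link(f,b)
round 1: derive reach(b,g) via R2 from cites(b,f), link(f,g)
round 1: derive reach(e,f) via R2 from cites(e,a), link(a,f)
round 1: derive reach(h,a) via R2 from cites(h,h), link(h,a)
round 1: derive reach(h,b) via R2 from cites(h,f), link(f,b)
round 1: derive reach(h,e) via R2 from cites(h,h), link(h,e)
round 1: derive reach(j,b) via R2 from cites(j,f), link(f,b)
round 1: derive reach(j,g) via R2 from cites(j,f), link(f,g)
round 2: derive reach(e,b) via R1 from reach(e,a), reach(a,b)
round 2: derive reach(e,g) via R1 from reach(e,a), reach(a,g)
round 2: derive reach(h,j) via R1 from reach(h,a), reach(a,j)

reach(a,a)
reach(a,b)
reach(a,f)
reach(a,g)
reach(a,j)
reach(b,b)
reach(b,f)
reach(b,g)
reach(e,a)
reach(e,b)
reach(e,f)
reach(e,g)
reach(e,j)
reach(h,a)
reach(h,b)
reach(h,e)
reach(h,f)
reach(h,g)
reach(h,h)
reach(h,j)
reach(j,b)
reach(j,f)
reach(j,g)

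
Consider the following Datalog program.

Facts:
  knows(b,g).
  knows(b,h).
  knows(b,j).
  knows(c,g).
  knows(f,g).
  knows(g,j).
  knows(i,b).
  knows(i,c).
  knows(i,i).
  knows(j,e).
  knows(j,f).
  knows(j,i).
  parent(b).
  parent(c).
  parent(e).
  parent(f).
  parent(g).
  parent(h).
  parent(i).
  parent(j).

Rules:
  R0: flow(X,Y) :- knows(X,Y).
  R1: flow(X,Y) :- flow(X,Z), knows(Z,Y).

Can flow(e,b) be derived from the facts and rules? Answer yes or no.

no

round 1: derive flow(b,g) via R0 from knows(b,g)
round 1: derive flow(b,h) via R0 from knows(b,h)
round 1: derive flow(b,j) via R0 from knows(b,j)
round 1: derive flow(c,g) via R0 from knows(c,g)
round 1: derive flow(f,g) via R0 from knows(f,g)
round 1: derive flow(g,j) via R0 from knows(g,j)
round 1: derive flow(i,b) via R0 from knows(i,b)
round 1: derive flow(i,c) via R0 from knows(i,c)
round 1: derive flow(i,i) via R0 from knows(i,i)
round 1: derive flow(j,e) via R0 from knows(j,e)
round 1: derive flow(j,f) via R0 from knows(j,f)
round 1: derive flow(j,i) via R0 from knows(j,i)
round 2: derive flow(b,e) via R1 from flow(b,j), knows(j,e)
round 2: derive flow(b,f) via R1 from flow(b,j), knows(j,f)
round 2: derive flow(b,i) via R1 from flow(b,j), knows(j,i)
round 2: derive flow(c,j) via R1 from flow(c,g), knows(g,j)
round 2: derive flow(f,j) via R1 from flow(f,g), knows(g,j)
round 2: derive flow(g,e) via R1 from flow(g,j), knows(j,e)
round 2: derive flow(g,f) via R1 from flow(g,j), knows(j,f)
round 2: derive flow(g,i) via R1 from flow(g,j), knows(j,i)
round 2: derive flow(i,g) via R1 from flow(i,b), knows(b,g)
round 2: derive flow(i,h) via R1 from flow(i,b), knows(b,h)
round 2: derive flow(i,j) via R1 from flow(i,b), knows(b,j)
round 2: derive flow(j,b) via R1 from flow(j,i), knows(i,b)
round 2: derive flow(j,c) via R1 from flow(j,i), knows(i,c)
round 2: derive flow(j,g) via R1 from flow(j,f), knows(f,g)
round 3: derive flow(b,b) via R1 from flow(b,i), knows(i,b)
round 3: derive flow(b,c) via R1 from flow(b,i), knows(i,c)
round 3: derive flow(c,e) via R1 from flow(c,j), knows(j,e)
round 3: derive flow(c,f) via R1 from flow(c,j), knows(j,f)
round 3: derive flow(c,i) via R1 from flow(c,j), knows(j,i)
round 3: derive flow(f,e) via R1 from flow(f,j), knows(j,e)
round 3: derive flow(f,f) via R1 from flow(f,j), knows(j,f)
round 3: derive flow(f,i) via R1 from flow(f,j), knows(j,i)
round 3: derive flow(g,b) via R1 from flow(g,i), knows(i,b)
round 3: derive flow(g,c) via R1 from flow(g,i), knows(i,c)
round 3: derive flow(g,g) via R1 from flow(g,f), knows(f,g)
round 3: derive flow(i,e) via R1 from flow(i,j), knows(j,e)
round 3: derive flow(i,f) via R1 from flow(i,j), knows(j,f)
round 3: derive flow(j,h) via R1 from flow(j,b), knows(b,h)
round 3: derive flow(j,j) via R1 from flow(j,b), knows(b,j)
round 4: derive flow(c,b) via R1 from flow(c,i), knows(i,b)
round 4: derive flow(c,c) via R1 from flow(c,i), knows(i,c)
round 4: derive flow(f,b) via R1 from flow(f,i), knows(i,b)
round 4: derive flow(f,c) via R1 from flow(f,i), knows(i,c)
round 4: derive flow(g,h) via R1 from flow(g,b), knows(b,h)
round 5: derive flow(c,h) via R1 from flow(c,b), knows(b,h)
round 5: derive flow(f,h) via R1 from flow(f,b), knows(b,h)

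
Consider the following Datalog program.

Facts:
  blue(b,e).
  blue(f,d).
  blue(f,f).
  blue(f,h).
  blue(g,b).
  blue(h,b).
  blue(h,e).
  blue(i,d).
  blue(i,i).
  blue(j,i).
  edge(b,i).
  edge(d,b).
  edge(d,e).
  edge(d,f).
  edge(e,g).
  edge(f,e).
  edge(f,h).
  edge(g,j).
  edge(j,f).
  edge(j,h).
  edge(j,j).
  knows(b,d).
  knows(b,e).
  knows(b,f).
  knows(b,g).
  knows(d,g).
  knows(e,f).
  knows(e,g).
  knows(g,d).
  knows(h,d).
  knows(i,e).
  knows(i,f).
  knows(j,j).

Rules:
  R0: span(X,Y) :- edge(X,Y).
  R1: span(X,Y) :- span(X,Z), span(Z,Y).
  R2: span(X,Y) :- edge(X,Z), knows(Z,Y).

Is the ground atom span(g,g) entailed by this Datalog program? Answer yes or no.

yes

round 1: derive span(b,i) via R0 from edge(b,i)
round 1: derive span(d,b) via R0 from edge(d,b)
round 1: derive span(d,e) via R0 from edge(d,e)
round 1: derive span(d,f) via R0 from edge(d,f)
round 1: derive span(e,g) via R0 from edge(e,g)
round 1: derive span(f,e) via R0 from edge(f,e)
round 1: derive span(f,h) via R0 from edge(f,h)
round 1: derive span(g,j) via R0 from edge(g,j)
round 1: derive span(j,f) via R0 from edge(j,f)
round 1: derive span(j,h) via R0 from edge(j,h)
round 1: derive span(j,j) via R0 from edge(j,j)
round 1: derive span(b,e) via R2 from edge(b,i), knows(i,e)
round 1: derive span(b,f) via R2 from edge(b,i), knows(i,f)
round 1: derive span(d,d) via R2 from edge(d,b), knows(b,d)
round 1: derive span(d,g) via R2 from edge(d,b), knows(b,g)
round 1: derive span(e,d) via R2 from edge(e,g), knows(g,d)
round 1: derive span(f,d) via R2 from edge(f,h), knows(h,d)
round 1: derive span(f,f) via R2 from edge(f,e), knows(e,f)
round 1: derive span(f,g) via R2 from edge(f,e), knows(e,g)
round 1: derive span(j,d) via R2 from edge(j,h), knows(h,d)
round 2: derive span(b,d) via R1 from span(b,e), span(e,d)
round 2: derive span(b,g) via R1 from span(b,e), span(e,g)
round 2: derive span(b,h) via R1 from span(b,f), span(f,h)
round 2: derive span(d,h) via R1 from span(d,f), span(f,h)
round 2: derive span(d,i) via R1 from span(d,b), span(b,i)
round 2: derive span(d,j) via R1 from span(d,g), span(g,j)
round 2: derive span(e,b) via R1 from span(e,d), span(d,b)
round 2: derive span(e,e) via R1 from span(e,d), span(d,e)
round 2: derive span(e,f) via R1 from span(e,d), span(d,f)
round 2: derive span(e,j) via R1 from span(e,g), span(g,j)
round 2: derive span(f,b) via R1 from span(f,d), span(d,b)
round 2: derive span(f,j) via R1 from span(f,g), span(g,j)
round 2: derive span(g,d) via R1 from span(g,j), span(j,d)
round 2: derive span(g,f) via R1 from span(g,j), span(j,f)
round 2: derive span(g,h) via R1 from span(g,j), span(j,h)
round 2: derive span(j,b) via R1 from span(j,d), span(d,b)
round 2: derive span(j,e) via R1 from span(j,d), span(d,e)
round 2: derive span(j,g) via R1 from span(j,d), span(d,g)
round 3: derive span(b,b) via R1 from span(b,d), span(d,b)
round 3: derive span(b,j) via R1 from span(b,d), span(d,j)
round 3: derive span(e,h) via R1 from span(e,b), span(b,h)
round 3: derive span(e,i) via R1 from span(e,b), span(b,i)
round 3: derive span(f,i) via R1 from span(f,b), span(b,i)
round 3: derive span(g,b) via R1 from span(g,d), span(d,b)
round 3: derive span(g,e) via R1 from span(g,d), span(d,e)
round 3: derive span(g,g) via R1 from span(g,d), span(d,g)
round 3: derive span(g,i) via R1 from span(g,d), span(d,i)
round 3: derive span(j,i) via R1 from span(j,b), span(b,i)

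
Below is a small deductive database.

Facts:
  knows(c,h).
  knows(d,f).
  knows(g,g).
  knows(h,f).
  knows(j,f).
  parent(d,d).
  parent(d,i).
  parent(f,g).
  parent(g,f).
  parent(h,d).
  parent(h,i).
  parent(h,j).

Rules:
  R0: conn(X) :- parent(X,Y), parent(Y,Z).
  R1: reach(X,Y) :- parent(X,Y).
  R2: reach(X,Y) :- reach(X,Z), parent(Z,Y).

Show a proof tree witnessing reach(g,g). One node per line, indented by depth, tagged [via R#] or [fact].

reach(g,g)  [via R2]
  reach(g,f)  [via R1]
    parent(g,f)  [fact]
  parent(f,g)  [fact]

round 1: derive reach(d,d) via R1 from parent(d,d)
round 1: derive reach(d,i) via R1 from parent(d,i)
round 1: derive reach(f,g) via R1 from parent(f,g)
round 1: derive reach(g,f) via R1 from parent(g,f)
round 1: derive reach(h,d) via R1 from parent(h,d)
round 1: derive reach(h,i) via R1 from parent(h,i)
round 1: derive reach(h,j) via R1 from parent(h,j)
round 2: derive reach(f,f) via R2 from reach(f,g), parent(g,f)
round 2: derive reach(g,g) via R2 from reach(g,f), parent(f,g)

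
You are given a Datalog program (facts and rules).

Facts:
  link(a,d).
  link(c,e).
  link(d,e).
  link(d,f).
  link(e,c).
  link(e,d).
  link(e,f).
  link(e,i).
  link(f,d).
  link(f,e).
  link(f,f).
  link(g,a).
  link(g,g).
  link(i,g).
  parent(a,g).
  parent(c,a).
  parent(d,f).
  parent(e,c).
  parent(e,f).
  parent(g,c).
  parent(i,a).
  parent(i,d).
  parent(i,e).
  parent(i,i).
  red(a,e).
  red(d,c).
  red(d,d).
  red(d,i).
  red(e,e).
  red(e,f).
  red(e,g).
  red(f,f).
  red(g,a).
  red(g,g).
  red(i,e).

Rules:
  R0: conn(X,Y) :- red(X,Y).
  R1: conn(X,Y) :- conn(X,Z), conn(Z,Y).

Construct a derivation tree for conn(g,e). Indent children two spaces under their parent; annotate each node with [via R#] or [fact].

round 1: derive conn(a,e) via R0 from red(a,e)
round 1: derive conn(d,c) via R0 from red(d,c)
round 1: derive conn(d,d) via R0 from red(d,d)
round 1: derive conn(d,i) via R0 from red(d,i)
round 1: derive conn(e,e) via R0 from red(e,e)
round 1: derive conn(e,f) via R0 from red(e,f)
round 1: derive conn(e,g) via R0 from red(e,g)
round 1: derive conn(f,f) via R0 from red(f,f)
round 1: derive conn(g,a) via R0 from red(g,a)
round 1: derive conn(g,g) via R0 from red(g,g)
round 1: derive conn(i,e) via R0 from red(i,e)
round 2: derive conn(a,f) via R1 from conn(a,e), conn(e,f)
round 2: derive conn(a,g) via R1 from conn(a,e), conn(e,g)
round 2: derive conn(d,e) via R1 from conn(d,i), conn(i,e)
round 2: derive conn(e,a) via R1 from conn(e,g), conn(g,a)
round 2: derive conn(g,e) via R1 from conn(g,a), conn(a,e)
round 2: derive conn(i,f) via R1 from conn(i,e), conn(e,f)
round 2: derive conn(i,g) via R1 from conn(i,e), conn(e,g)
round 3: derive conn(a,a) via R1 from conn(a,e), conn(e,a)
round 3: derive conn(d,a) via R1 from conn(d,e), conn(e,a)
round 3: derive conn(d,f) via R1 from conn(d,e), conn(e,f)
round 3: derive conn(d,g) via R1 from conn(d,e), conn(e,g)
round 3: derive conn(g,f) via R1 from conn(g,a), conn(a,f)
round 3: derive conn(i,a) via R1 from conn(i,e), conn(e,a)

conn(g,e)  [via R1]
  conn(g,a)  [via R0]
    red(g,a)  [fact]
  conn(a,e)  [via R0]
    red(a,e)  [fact]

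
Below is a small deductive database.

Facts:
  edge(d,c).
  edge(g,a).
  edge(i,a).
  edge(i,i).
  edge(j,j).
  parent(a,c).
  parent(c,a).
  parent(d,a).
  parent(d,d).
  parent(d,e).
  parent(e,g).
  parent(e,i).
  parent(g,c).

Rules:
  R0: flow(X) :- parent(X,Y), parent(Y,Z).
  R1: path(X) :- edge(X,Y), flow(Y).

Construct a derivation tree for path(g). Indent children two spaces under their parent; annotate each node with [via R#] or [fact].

path(g)  [via R1]
  edge(g,a)  [fact]
  flow(a)  [via R0]
    parent(a,c)  [fact]
    parent(c,a)  [fact]

round 1: derive flow(a) via R0 from parent(a,c), parent(c,a)
round 1: derive flow(c) via R0 from parent(c,a), parent(a,c)
round 1: derive flow(d) via R0 from parent(d,a), parent(a,c)
round 1: derive flow(e) via R0 from parent(e,g), parent(g,c)
round 1: derive flow(g) via R0 from parent(g,c), parent(c,a)
round 2: derive path(d) via R1 from edge(d,c), flow(c)
round 2: derive path(g) via R1 from edge(g,a), flow(a)
round 2: derive path(i) via R1 from edge(i,a), flow(a)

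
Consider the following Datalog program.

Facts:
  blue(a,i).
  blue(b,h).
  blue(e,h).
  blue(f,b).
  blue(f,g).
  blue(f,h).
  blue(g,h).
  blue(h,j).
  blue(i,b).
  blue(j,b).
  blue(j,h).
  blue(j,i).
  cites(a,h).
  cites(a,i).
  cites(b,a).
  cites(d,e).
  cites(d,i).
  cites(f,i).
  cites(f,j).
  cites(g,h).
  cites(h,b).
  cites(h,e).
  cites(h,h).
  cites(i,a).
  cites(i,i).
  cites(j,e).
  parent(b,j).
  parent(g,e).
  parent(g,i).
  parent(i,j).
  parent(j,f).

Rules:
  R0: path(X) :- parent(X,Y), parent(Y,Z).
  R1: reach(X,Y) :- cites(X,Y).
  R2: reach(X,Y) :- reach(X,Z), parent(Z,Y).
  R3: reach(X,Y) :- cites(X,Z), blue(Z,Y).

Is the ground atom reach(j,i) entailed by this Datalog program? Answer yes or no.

no

round 1: derive reach(a,h) via R1 from cites(a,h)
round 1: derive reach(a,i) via R1 from cites(a,i)
round 1: derive reach(b,a) via R1 from cites(b,a)
round 1: derive reach(d,e) via R1 from cites(d,e)
round 1: derive reach(d,i) via R1 from cites(d,i)
round 1: derive reach(f,i) via R1 from cites(f,i)
round 1: derive reach(f,j) via R1 from cites(f,j)
round 1: derive reach(g,h) via R1 from cites(g,h)
round 1: derive reach(h,b) via R1 from cites(h,b)
round 1: derive reach(h,e) via R1 from cites(h,e)
round 1: derive reach(h,h) via R1 from cites(h,h)
round 1: derive reach(i,a) via R1 from cites(i,a)
round 1: derive reach(i,i) via R1 from cites(i,i)
round 1: derive reach(j,e) via R1 from cites(j,e)
round 1: derive reach(a,b) via R3 from cites(a,i), blue(i,b)
round 1: derive reach(a,j) via R3 from cites(a,h), blue(h,j)
round 1: derive reach(b,i) via R3 from cites(b,a), blue(a,i)
round 1: derive reach(d,b) via R3 from cites(d,i), blue(i,b)
round 1: derive reach(d,h) via R3 from cites(d,e), blue(e,h)
round 1: derive reach(f,b) via R3 from cites(f,i), blue(i,b)
round 1: derive reach(f,h) via R3 from cites(f,j), blue(j,h)
round 1: derive reach(g,j) via R3 from cites(g,h), blue(h,j)
round 1: derive reach(h,j) via R3 from cites(h,h), blue(h,j)
round 1: derive reach(i,b) via R3 from cites(i,i), blue(i,b)
round 1: derive reach(j,h) via R3 from cites(j,e), blue(e,h)
round 2: derive reach(a,f) via R2 from reach(a,j), parent(j,f)
round 2: derive reach(b,j) via R2 from reach(b,i), parent(i,j)
round 2: derive reach(d,j) via R2 from reach(d,b), parent(b,j)
round 2: derive reach(f,f) via R2 from reach(f,j), parent(j,f)
round 2: derive reach(g,f) via R2 from reach(g,j), parent(j,f)
round 2: derive reach(h,f) via R2 from reach(h,j), parent(j,f)
round 2: derive reach(i,j) via R2 from reach(i,b), parent(b,j)
round 3: derive reach(b,f) via R2 from reach(b,j), parent(j,f)
round 3: derive reach(d,f) via R2 from reach(d,j), parent(j,f)
round 3: derive reach(i,f) via R2 from reach(i,j), parent(j,f)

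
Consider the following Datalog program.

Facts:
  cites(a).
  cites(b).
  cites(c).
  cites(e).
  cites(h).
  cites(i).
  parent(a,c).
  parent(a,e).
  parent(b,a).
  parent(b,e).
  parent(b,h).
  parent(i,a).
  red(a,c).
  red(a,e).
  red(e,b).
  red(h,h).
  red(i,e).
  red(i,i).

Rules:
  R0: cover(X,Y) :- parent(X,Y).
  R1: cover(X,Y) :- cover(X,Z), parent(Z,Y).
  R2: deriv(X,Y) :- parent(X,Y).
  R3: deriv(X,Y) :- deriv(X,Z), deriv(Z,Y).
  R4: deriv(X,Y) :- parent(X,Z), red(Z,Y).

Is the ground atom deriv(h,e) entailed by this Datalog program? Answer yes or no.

round 1: derive deriv(a,c) via R2 from parent(a,c)
round 1: derive deriv(a,e) via R2 from parent(a,e)
round 1: derive deriv(b,a) via R2 from parent(b,a)
round 1: derive deriv(b,e) via R2 from parent(b,e)
round 1: derive deriv(b,h) via R2 from parent(b,h)
round 1: derive deriv(i,a) via R2 from parent(i,a)
round 1: derive deriv(a,b) via R4 from parent(a,e), red(e,b)
round 1: derive deriv(b,b) via R4 from parent(b,e), red(e,b)
round 1: derive deriv(b,c) via R4 from parent(b,a), red(a,c)
round 1: derive deriv(i,c) via R4 from parent(i,a), red(a,c)
round 1: derive deriv(i,e) via R4 from parent(i,a), red(a,e)
round 2: derive deriv(a,a) via R3 from deriv(a,b), deriv(b,a)
round 2: derive deriv(a,h) via R3 from deriv(a,b), deriv(b,h)
round 2: derive deriv(i,b) via R3 from deriv(i,a), deriv(a,b)
round 3: derive deriv(i,h) via R3 from deriv(i,a), deriv(a,h)

no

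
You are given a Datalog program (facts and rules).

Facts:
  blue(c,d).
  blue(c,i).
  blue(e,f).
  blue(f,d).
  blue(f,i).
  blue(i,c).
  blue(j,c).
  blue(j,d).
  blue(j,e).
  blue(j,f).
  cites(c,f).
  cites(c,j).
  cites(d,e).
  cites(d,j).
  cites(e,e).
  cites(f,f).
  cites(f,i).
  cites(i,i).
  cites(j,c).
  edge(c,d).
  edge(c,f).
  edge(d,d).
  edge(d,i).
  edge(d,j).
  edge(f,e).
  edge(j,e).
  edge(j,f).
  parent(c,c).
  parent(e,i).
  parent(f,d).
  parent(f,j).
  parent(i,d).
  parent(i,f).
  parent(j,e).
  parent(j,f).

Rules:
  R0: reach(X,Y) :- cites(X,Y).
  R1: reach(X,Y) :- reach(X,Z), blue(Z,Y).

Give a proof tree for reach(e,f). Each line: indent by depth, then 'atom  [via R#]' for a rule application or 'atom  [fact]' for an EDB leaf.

reach(e,f)  [via R1]
  reach(e,e)  [via R0]
    cites(e,e)  [fact]
  blue(e,f)  [fact]

round 1: derive reach(c,f) via R0 from cites(c,f)
round 1: derive reach(c,j) via R0 from cites(c,j)
round 1: derive reach(d,e) via R0 from cites(d,e)
round 1: derive reach(d,j) via R0 from cites(d,j)
round 1: derive reach(e,e) via R0 from cites(e,e)
round 1: derive reach(f,f) via R0 from cites(f,f)
round 1: derive reach(f,i) via R0 from cites(f,i)
round 1: derive reach(i,i) via R0 from cites(i,i)
round 1: derive reach(j,c) via R0 from cites(j,c)
round 2: derive reach(c,c) via R1 from reach(c,j), blue(j,c)
round 2: derive reach(c,d) via R1 from reach(c,f), blue(f,d)
round 2: derive reach(c,e) via R1 from reach(c,j), blue(j,e)
round 2: derive reach(c,i) via R1 from reach(c,f), blue(f,i)
round 2: derive reach(d,c) via R1 from reach(d,j), blue(j,c)
round 2: derive reach(d,d) via R1 from reach(d,j), blue(j,d)
round 2: derive reach(d,f) via R1 from reach(d,e), blue(e,f)
round 2: derive reach(e,f) via R1 from reach(e,e), blue(e,f)
round 2: derive reach(f,c) via R1 from reach(f,i), blue(i,c)
round 2: derive reach(f,d) via R1 from reach(f,f), blue(f,d)
round 2: derive reach(i,c) via R1 from reach(i,i), blue(i,c)
round 2: derive reach(j,d) via R1 from reach(j,c), blue(c,d)
round 2: derive reach(j,i) via R1 from reach(j,c), blue(c,i)
round 3: derive reach(d,i) via R1 from reach(d,c), blue(c,i)
round 3: derive reach(e,d) via R1 from reach(e,f), blue(f,d)
round 3: derive reach(e,i) via R1 from reach(e,f), blue(f,i)
round 3: derive reach(i,d) via R1 from reach(i,c), blue(c,d)
round 4: derive reach(e,c) via R1 from reach(e,i), blue(i,c)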